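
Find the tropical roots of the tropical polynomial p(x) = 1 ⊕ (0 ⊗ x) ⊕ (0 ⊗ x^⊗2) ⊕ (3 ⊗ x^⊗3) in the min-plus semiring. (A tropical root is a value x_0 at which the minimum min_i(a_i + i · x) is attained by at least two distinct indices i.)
Roots: {-3, 0, 1}

Each tropical root is a break point of the lower envelope of the lines y = a_i + i · x (there are 4 lines, with slopes 0, 1, ..., 3). Only the lines that attain the minimum somewhere contribute to roots; other lines are dominated. Here the surviving (envelope) indices are i = 3, i = 2, i = 1, i = 0.
Intersections between consecutive envelope lines give the roots: for adjacent envelope indices i < j the intersection is x = (a_i − a_j) / (j − i). Reading off the sorted break points: {-3, 0, 1}.
Verification: at each break x_0, at least two indices attain the minimum of min_i(a_i + i · x_0).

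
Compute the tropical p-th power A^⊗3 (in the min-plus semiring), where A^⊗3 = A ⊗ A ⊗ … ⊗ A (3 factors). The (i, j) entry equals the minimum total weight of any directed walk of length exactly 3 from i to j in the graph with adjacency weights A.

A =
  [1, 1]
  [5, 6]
A^⊗3 =
  [3, 3]
  [7, 7]

Each entry (A^⊗3)_ij equals the minimum over all length-3 walks i = v_0 → v_1 → … → v_3 = j of Σ_t A[v_t][v_{t+1}]. For example, for (i, j) = (0, 1) we minimise over 4 possible intermediate vertex sequences; the minimum is 3, attained along the walk 0 → 0 → 0 → 1.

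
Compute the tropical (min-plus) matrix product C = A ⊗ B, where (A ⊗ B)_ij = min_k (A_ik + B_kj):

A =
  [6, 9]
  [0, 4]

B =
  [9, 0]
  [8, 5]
A ⊗ B =
  [15, 6]
  [9, 0]

Apply the min-plus product entry-by-entry:
  C[0][0] = min over k of (A[0][0] + B[0][0] = 6 + 9 = 15, A[0][1] + B[1][0] = 9 + 8 = 17) = 15 (attained at k = 0)
  C[0][1] = min over k of (A[0][0] + B[0][1] = 6 + 0 = 6, A[0][1] + B[1][1] = 9 + 5 = 14) = 6 (attained at k = 0)
  C[1][0] = min over k of (A[1][0] + B[0][0] = 0 + 9 = 9, A[1][1] + B[1][0] = 4 + 8 = 12) = 9 (attained at k = 0)
  C[1][1] = min over k of (A[1][0] + B[0][1] = 0 + 0 = 0, A[1][1] + B[1][1] = 4 + 5 = 9) = 0 (attained at k = 0)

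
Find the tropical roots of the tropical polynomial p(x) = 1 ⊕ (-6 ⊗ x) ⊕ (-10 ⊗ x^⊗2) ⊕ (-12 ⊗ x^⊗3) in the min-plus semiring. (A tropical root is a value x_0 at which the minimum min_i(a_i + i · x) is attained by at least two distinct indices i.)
Roots: {2, 4, 7}

Each tropical root is a break point of the lower envelope of the lines y = a_i + i · x (there are 4 lines, with slopes 0, 1, ..., 3). Only the lines that attain the minimum somewhere contribute to roots; other lines are dominated. Here the surviving (envelope) indices are i = 3, i = 2, i = 1, i = 0.
Intersections between consecutive envelope lines give the roots: for adjacent envelope indices i < j the intersection is x = (a_i − a_j) / (j − i). Reading off the sorted break points: {2, 4, 7}.
Verification: at each break x_0, at least two indices attain the minimum of min_i(a_i + i · x_0).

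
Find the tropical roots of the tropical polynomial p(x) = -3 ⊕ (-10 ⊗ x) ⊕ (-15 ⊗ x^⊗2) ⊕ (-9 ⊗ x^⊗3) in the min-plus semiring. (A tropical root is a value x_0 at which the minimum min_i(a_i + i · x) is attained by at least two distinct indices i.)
Roots: {-6, 5, 7}

Each tropical root is a break point of the lower envelope of the lines y = a_i + i · x (there are 4 lines, with slopes 0, 1, ..., 3). Only the lines that attain the minimum somewhere contribute to roots; other lines are dominated. Here the surviving (envelope) indices are i = 3, i = 2, i = 1, i = 0.
Intersections between consecutive envelope lines give the roots: for adjacent envelope indices i < j the intersection is x = (a_i − a_j) / (j − i). Reading off the sorted break points: {-6, 5, 7}.
Verification: at each break x_0, at least two indices attain the minimum of min_i(a_i + i · x_0).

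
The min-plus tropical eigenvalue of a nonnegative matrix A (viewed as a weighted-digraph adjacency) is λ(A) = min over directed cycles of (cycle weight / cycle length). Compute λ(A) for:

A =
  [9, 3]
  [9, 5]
λ(A) = 5

Enumerate directed cycles and compute their means (weight / length). Sample:
  cycle 0 → 0: weight = 9, length = 1, mean = 9/1 ≈ 9.000
  cycle 1 → 1: weight = 5, length = 1, mean = 5/1 ≈ 5.000
  cycle 0 → 1 → 0: weight = 12, length = 2, mean = 12/2 ≈ 6.000
  cycle 1 → 0 → 1: weight = 12, length = 2, mean = 12/2 ≈ 6.000
Minimum mean = 5.000, attained e.g. along the cycle 1 → 1 with weight 5 and length 1. So λ(A) = 5/1 = 5.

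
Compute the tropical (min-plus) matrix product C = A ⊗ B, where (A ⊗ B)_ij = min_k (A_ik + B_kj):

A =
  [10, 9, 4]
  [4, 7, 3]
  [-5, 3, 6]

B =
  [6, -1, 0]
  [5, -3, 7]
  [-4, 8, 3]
A ⊗ B =
  [0, 6, 7]
  [-1, 3, 4]
  [1, -6, -5]

Apply the min-plus product entry-by-entry:
  C[0][0] = min over k of (A[0][0] + B[0][0] = 10 + 6 = 16, A[0][1] + B[1][0] = 9 + 5 = 14, A[0][2] + B[2][0] = 4 + -4 = 0) = 0 (attained at k = 2)
  C[0][1] = min over k of (A[0][0] + B[0][1] = 10 + -1 = 9, A[0][1] + B[1][1] = 9 + -3 = 6, A[0][2] + B[2][1] = 4 + 8 = 12) = 6 (attained at k = 1)
  C[0][2] = min over k of (A[0][0] + B[0][2] = 10 + 0 = 10, A[0][1] + B[1][2] = 9 + 7 = 16, A[0][2] + B[2][2] = 4 + 3 = 7) = 7 (attained at k = 2)
  C[1][0] = min over k of (A[1][0] + B[0][0] = 4 + 6 = 10, A[1][1] + B[1][0] = 7 + 5 = 12, A[1][2] + B[2][0] = 3 + -4 = -1) = -1 (attained at k = 2)
  C[1][1] = min over k of (A[1][0] + B[0][1] = 4 + -1 = 3, A[1][1] + B[1][1] = 7 + -3 = 4, A[1][2] + B[2][1] = 3 + 8 = 11) = 3 (attained at k = 0)
  C[1][2] = min over k of (A[1][0] + B[0][2] = 4 + 0 = 4, A[1][1] + B[1][2] = 7 + 7 = 14, A[1][2] + B[2][2] = 3 + 3 = 6) = 4 (attained at k = 0)
  C[2][0] = min over k of (A[2][0] + B[0][0] = -5 + 6 = 1, A[2][1] + B[1][0] = 3 + 5 = 8, A[2][2] + B[2][0] = 6 + -4 = 2) = 1 (attained at k = 0)
  C[2][1] = min over k of (A[2][0] + B[0][1] = -5 + -1 = -6, A[2][1] + B[1][1] = 3 + -3 = 0, A[2][2] + B[2][1] = 6 + 8 = 14) = -6 (attained at k = 0)
  C[2][2] = min over k of (A[2][0] + B[0][2] = -5 + 0 = -5, A[2][1] + B[1][2] = 3 + 7 = 10, A[2][2] + B[2][2] = 6 + 3 = 9) = -5 (attained at k = 0)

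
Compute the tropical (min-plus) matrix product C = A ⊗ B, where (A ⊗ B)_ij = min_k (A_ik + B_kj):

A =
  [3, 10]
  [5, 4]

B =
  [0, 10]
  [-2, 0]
A ⊗ B =
  [3, 10]
  [2, 4]

Apply the min-plus product entry-by-entry:
  C[0][0] = min over k of (A[0][0] + B[0][0] = 3 + 0 = 3, A[0][1] + B[1][0] = 10 + -2 = 8) = 3 (attained at k = 0)
  C[0][1] = min over k of (A[0][0] + B[0][1] = 3 + 10 = 13, A[0][1] + B[1][1] = 10 + 0 = 10) = 10 (attained at k = 1)
  C[1][0] = min over k of (A[1][0] + B[0][0] = 5 + 0 = 5, A[1][1] + B[1][0] = 4 + -2 = 2) = 2 (attained at k = 1)
  C[1][1] = min over k of (A[1][0] + B[0][1] = 5 + 10 = 15, A[1][1] + B[1][1] = 4 + 0 = 4) = 4 (attained at k = 1)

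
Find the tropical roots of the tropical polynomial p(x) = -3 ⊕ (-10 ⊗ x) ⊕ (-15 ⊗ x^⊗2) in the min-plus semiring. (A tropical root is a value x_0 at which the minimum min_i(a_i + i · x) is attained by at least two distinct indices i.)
Roots: {5, 7}

Each tropical root is a break point of the lower envelope of the lines y = a_i + i · x (there are 3 lines, with slopes 0, 1, ..., 2). Only the lines that attain the minimum somewhere contribute to roots; other lines are dominated. Here the surviving (envelope) indices are i = 2, i = 1, i = 0.
Intersections between consecutive envelope lines give the roots: for adjacent envelope indices i < j the intersection is x = (a_i − a_j) / (j − i). Reading off the sorted break points: {5, 7}.
Verification: at each break x_0, at least two indices attain the minimum of min_i(a_i + i · x_0).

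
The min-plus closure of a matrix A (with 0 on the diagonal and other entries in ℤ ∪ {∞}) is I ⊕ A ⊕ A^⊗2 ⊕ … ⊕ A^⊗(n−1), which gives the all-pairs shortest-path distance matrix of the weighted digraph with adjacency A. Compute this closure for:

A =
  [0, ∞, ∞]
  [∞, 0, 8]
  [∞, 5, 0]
Closure =
  [0, ∞, ∞]
  [∞, 0, 8]
  [∞, 5, 0]

This is the Floyd-Warshall all-pairs shortest-path computation. For each intermediate vertex k = 0, 1, …, 2, update dist[i][j] ← min(dist[i][j], dist[i][k] + dist[k][j]). The final matrix gives, for each (i, j), the minimum total weight of any directed path from i to j (possibly empty when i = j).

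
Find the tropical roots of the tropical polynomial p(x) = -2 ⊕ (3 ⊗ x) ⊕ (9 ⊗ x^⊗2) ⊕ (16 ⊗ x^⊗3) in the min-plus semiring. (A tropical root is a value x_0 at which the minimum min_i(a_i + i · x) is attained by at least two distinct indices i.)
Roots: {-7, -6, -5}

Each tropical root is a break point of the lower envelope of the lines y = a_i + i · x (there are 4 lines, with slopes 0, 1, ..., 3). Only the lines that attain the minimum somewhere contribute to roots; other lines are dominated. Here the surviving (envelope) indices are i = 3, i = 2, i = 1, i = 0.
Intersections between consecutive envelope lines give the roots: for adjacent envelope indices i < j the intersection is x = (a_i − a_j) / (j − i). Reading off the sorted break points: {-7, -6, -5}.
Verification: at each break x_0, at least two indices attain the minimum of min_i(a_i + i · x_0).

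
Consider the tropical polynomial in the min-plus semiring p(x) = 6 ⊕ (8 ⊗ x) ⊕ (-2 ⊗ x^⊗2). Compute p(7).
p(7) = 6

A tropical monomial a ⊗ x^⊗i evaluates to a + i · x. Evaluating each term at x = 7:
  Term 0 contributes 6 + 0 · 7 = 6
  Term 1 contributes 8 + 1 · 7 = 15
  Term 2 contributes -2 + 2 · 7 = 12
p(7) = ⊕ of these = min[6, 15, 12] = 6.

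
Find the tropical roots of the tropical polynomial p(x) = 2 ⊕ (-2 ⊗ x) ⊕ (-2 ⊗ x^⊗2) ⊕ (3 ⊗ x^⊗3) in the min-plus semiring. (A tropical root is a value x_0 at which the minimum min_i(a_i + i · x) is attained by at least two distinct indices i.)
Roots: {-5, 0, 4}

Each tropical root is a break point of the lower envelope of the lines y = a_i + i · x (there are 4 lines, with slopes 0, 1, ..., 3). Only the lines that attain the minimum somewhere contribute to roots; other lines are dominated. Here the surviving (envelope) indices are i = 3, i = 2, i = 1, i = 0.
Intersections between consecutive envelope lines give the roots: for adjacent envelope indices i < j the intersection is x = (a_i − a_j) / (j − i). Reading off the sorted break points: {-5, 0, 4}.
Verification: at each break x_0, at least two indices attain the minimum of min_i(a_i + i · x_0).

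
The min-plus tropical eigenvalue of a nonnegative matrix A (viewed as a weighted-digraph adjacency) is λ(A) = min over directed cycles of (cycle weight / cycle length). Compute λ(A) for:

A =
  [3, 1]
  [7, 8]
λ(A) = 3

Enumerate directed cycles and compute their means (weight / length). Sample:
  cycle 0 → 0: weight = 3, length = 1, mean = 3/1 ≈ 3.000
  cycle 1 → 1: weight = 8, length = 1, mean = 8/1 ≈ 8.000
  cycle 0 → 1 → 0: weight = 8, length = 2, mean = 8/2 ≈ 4.000
  cycle 1 → 0 → 1: weight = 8, length = 2, mean = 8/2 ≈ 4.000
Minimum mean = 3.000, attained e.g. along the cycle 0 → 0 with weight 3 and length 1. So λ(A) = 3/1 = 3.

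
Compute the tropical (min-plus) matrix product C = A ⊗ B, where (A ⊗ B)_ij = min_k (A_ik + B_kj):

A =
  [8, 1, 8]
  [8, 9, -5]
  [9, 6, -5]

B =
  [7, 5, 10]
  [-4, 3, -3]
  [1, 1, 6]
A ⊗ B =
  [-3, 4, -2]
  [-4, -4, 1]
  [-4, -4, 1]

Apply the min-plus product entry-by-entry:
  C[0][0] = min over k of (A[0][0] + B[0][0] = 8 + 7 = 15, A[0][1] + B[1][0] = 1 + -4 = -3, A[0][2] + B[2][0] = 8 + 1 = 9) = -3 (attained at k = 1)
  C[0][1] = min over k of (A[0][0] + B[0][1] = 8 + 5 = 13, A[0][1] + B[1][1] = 1 + 3 = 4, A[0][2] + B[2][1] = 8 + 1 = 9) = 4 (attained at k = 1)
  C[0][2] = min over k of (A[0][0] + B[0][2] = 8 + 10 = 18, A[0][1] + B[1][2] = 1 + -3 = -2, A[0][2] + B[2][2] = 8 + 6 = 14) = -2 (attained at k = 1)
  C[1][0] = min over k of (A[1][0] + B[0][0] = 8 + 7 = 15, A[1][1] + B[1][0] = 9 + -4 = 5, A[1][2] + B[2][0] = -5 + 1 = -4) = -4 (attained at k = 2)
  C[1][1] = min over k of (A[1][0] + B[0][1] = 8 + 5 = 13, A[1][1] + B[1][1] = 9 + 3 = 12, A[1][2] + B[2][1] = -5 + 1 = -4) = -4 (attained at k = 2)
  C[1][2] = min over k of (A[1][0] + B[0][2] = 8 + 10 = 18, A[1][1] + B[1][2] = 9 + -3 = 6, A[1][2] + B[2][2] = -5 + 6 = 1) = 1 (attained at k = 2)
  C[2][0] = min over k of (A[2][0] + B[0][0] = 9 + 7 = 16, A[2][1] + B[1][0] = 6 + -4 = 2, A[2][2] + B[2][0] = -5 + 1 = -4) = -4 (attained at k = 2)
  C[2][1] = min over k of (A[2][0] + B[0][1] = 9 + 5 = 14, A[2][1] + B[1][1] = 6 + 3 = 9, A[2][2] + B[2][1] = -5 + 1 = -4) = -4 (attained at k = 2)
  C[2][2] = min over k of (A[2][0] + B[0][2] = 9 + 10 = 19, A[2][1] + B[1][2] = 6 + -3 = 3, A[2][2] + B[2][2] = -5 + 6 = 1) = 1 (attained at k = 2)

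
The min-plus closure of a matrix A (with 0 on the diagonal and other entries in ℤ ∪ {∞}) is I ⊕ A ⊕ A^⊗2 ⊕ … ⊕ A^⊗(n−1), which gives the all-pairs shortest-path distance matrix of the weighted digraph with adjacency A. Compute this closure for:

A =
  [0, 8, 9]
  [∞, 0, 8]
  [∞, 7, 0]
Closure =
  [0, 8, 9]
  [∞, 0, 8]
  [∞, 7, 0]

This is the Floyd-Warshall all-pairs shortest-path computation. For each intermediate vertex k = 0, 1, …, 2, update dist[i][j] ← min(dist[i][j], dist[i][k] + dist[k][j]). The final matrix gives, for each (i, j), the minimum total weight of any directed path from i to j (possibly empty when i = j).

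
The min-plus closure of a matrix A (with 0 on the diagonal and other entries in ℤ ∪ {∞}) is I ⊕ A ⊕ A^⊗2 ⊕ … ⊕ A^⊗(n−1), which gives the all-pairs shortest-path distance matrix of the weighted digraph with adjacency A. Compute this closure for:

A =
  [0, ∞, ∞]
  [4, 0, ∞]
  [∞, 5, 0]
Closure =
  [0, ∞, ∞]
  [4, 0, ∞]
  [9, 5, 0]

This is the Floyd-Warshall all-pairs shortest-path computation. For each intermediate vertex k = 0, 1, …, 2, update dist[i][j] ← min(dist[i][j], dist[i][k] + dist[k][j]). The final matrix gives, for each (i, j), the minimum total weight of any directed path from i to j (possibly empty when i = j).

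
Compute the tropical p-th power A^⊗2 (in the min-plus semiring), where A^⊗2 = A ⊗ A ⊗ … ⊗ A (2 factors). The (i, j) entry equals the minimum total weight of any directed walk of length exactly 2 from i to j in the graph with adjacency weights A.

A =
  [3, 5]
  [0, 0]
A^⊗2 =
  [5, 5]
  [0, 0]

Each entry (A^⊗2)_ij equals the minimum over all length-2 walks i = v_0 → v_1 → … → v_2 = j of Σ_t A[v_t][v_{t+1}]. For example, for (i, j) = (0, 1) we minimise over 2 possible intermediate vertex sequences; the minimum is 5, attained along the walk 0 → 1 → 1.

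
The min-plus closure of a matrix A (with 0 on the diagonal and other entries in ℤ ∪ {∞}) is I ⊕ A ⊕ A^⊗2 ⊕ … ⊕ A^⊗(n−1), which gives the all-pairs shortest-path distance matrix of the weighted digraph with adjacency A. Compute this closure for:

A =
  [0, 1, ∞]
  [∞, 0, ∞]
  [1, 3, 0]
Closure =
  [0, 1, ∞]
  [∞, 0, ∞]
  [1, 2, 0]

This is the Floyd-Warshall all-pairs shortest-path computation. For each intermediate vertex k = 0, 1, …, 2, update dist[i][j] ← min(dist[i][j], dist[i][k] + dist[k][j]). The final matrix gives, for each (i, j), the minimum total weight of any directed path from i to j (possibly empty when i = j).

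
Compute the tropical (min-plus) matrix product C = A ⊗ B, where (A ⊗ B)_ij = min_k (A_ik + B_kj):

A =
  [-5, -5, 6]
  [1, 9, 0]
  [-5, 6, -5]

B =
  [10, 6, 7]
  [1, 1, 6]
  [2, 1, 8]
A ⊗ B =
  [-4, -4, 1]
  [2, 1, 8]
  [-3, -4, 2]

Apply the min-plus product entry-by-entry:
  C[0][0] = min over k of (A[0][0] + B[0][0] = -5 + 10 = 5, A[0][1] + B[1][0] = -5 + 1 = -4, A[0][2] + B[2][0] = 6 + 2 = 8) = -4 (attained at k = 1)
  C[0][1] = min over k of (A[0][0] + B[0][1] = -5 + 6 = 1, A[0][1] + B[1][1] = -5 + 1 = -4, A[0][2] + B[2][1] = 6 + 1 = 7) = -4 (attained at k = 1)
  C[0][2] = min over k of (A[0][0] + B[0][2] = -5 + 7 = 2, A[0][1] + B[1][2] = -5 + 6 = 1, A[0][2] + B[2][2] = 6 + 8 = 14) = 1 (attained at k = 1)
  C[1][0] = min over k of (A[1][0] + B[0][0] = 1 + 10 = 11, A[1][1] + B[1][0] = 9 + 1 = 10, A[1][2] + B[2][0] = 0 + 2 = 2) = 2 (attained at k = 2)
  C[1][1] = min over k of (A[1][0] + B[0][1] = 1 + 6 = 7, A[1][1] + B[1][1] = 9 + 1 = 10, A[1][2] + B[2][1] = 0 + 1 = 1) = 1 (attained at k = 2)
  C[1][2] = min over k of (A[1][0] + B[0][2] = 1 + 7 = 8, A[1][1] + B[1][2] = 9 + 6 = 15, A[1][2] + B[2][2] = 0 + 8 = 8) = 8 (attained at k = 0)
  C[2][0] = min over k of (A[2][0] + B[0][0] = -5 + 10 = 5, A[2][1] + B[1][0] = 6 + 1 = 7, A[2][2] + B[2][0] = -5 + 2 = -3) = -3 (attained at k = 2)
  C[2][1] = min over k of (A[2][0] + B[0][1] = -5 + 6 = 1, A[2][1] + B[1][1] = 6 + 1 = 7, A[2][2] + B[2][1] = -5 + 1 = -4) = -4 (attained at k = 2)
  C[2][2] = min over k of (A[2][0] + B[0][2] = -5 + 7 = 2, A[2][1] + B[1][2] = 6 + 6 = 12, A[2][2] + B[2][2] = -5 + 8 = 3) = 2 (attained at k = 0)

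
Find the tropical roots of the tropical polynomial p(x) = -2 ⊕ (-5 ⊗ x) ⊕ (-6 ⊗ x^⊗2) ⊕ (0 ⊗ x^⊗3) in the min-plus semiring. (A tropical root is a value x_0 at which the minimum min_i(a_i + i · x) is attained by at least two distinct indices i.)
Roots: {-6, 1, 3}

Each tropical root is a break point of the lower envelope of the lines y = a_i + i · x (there are 4 lines, with slopes 0, 1, ..., 3). Only the lines that attain the minimum somewhere contribute to roots; other lines are dominated. Here the surviving (envelope) indices are i = 3, i = 2, i = 1, i = 0.
Intersections between consecutive envelope lines give the roots: for adjacent envelope indices i < j the intersection is x = (a_i − a_j) / (j − i). Reading off the sorted break points: {-6, 1, 3}.
Verification: at each break x_0, at least two indices attain the minimum of min_i(a_i + i · x_0).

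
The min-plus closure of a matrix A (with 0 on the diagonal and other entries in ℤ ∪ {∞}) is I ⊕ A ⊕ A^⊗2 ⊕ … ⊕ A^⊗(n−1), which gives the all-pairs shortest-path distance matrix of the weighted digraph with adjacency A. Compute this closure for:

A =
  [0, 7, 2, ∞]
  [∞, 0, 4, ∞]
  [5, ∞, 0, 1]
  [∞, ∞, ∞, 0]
Closure =
  [0, 7, 2, 3]
  [9, 0, 4, 5]
  [5, 12, 0, 1]
  [∞, ∞, ∞, 0]

This is the Floyd-Warshall all-pairs shortest-path computation. For each intermediate vertex k = 0, 1, …, 3, update dist[i][j] ← min(dist[i][j], dist[i][k] + dist[k][j]). The final matrix gives, for each (i, j), the minimum total weight of any directed path from i to j (possibly empty when i = j).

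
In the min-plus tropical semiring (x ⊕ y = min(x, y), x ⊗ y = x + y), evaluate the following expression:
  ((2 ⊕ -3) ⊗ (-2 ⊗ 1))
((2 ⊕ -3) ⊗ (-2 ⊗ 1)) = -4

Expand innermost to outermost. Recall ⊕ takes the minimum of its arguments and ⊗ takes their sum. Working out the expression ((2 ⊕ -3) ⊗ (-2 ⊗ 1)) gives -4.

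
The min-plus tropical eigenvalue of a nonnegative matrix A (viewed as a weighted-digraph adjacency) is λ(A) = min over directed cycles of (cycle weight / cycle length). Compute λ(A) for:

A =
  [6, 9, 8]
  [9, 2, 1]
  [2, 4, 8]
λ(A) = 2

Enumerate directed cycles and compute their means (weight / length). Sample:
  cycle 0 → 0: weight = 6, length = 1, mean = 6/1 ≈ 6.000
  cycle 1 → 1: weight = 2, length = 1, mean = 2/1 ≈ 2.000
  cycle 2 → 2: weight = 8, length = 1, mean = 8/1 ≈ 8.000
  cycle 0 → 1 → 0: weight = 18, length = 2, mean = 18/2 ≈ 9.000
  cycle 0 → 2 → 0: weight = 10, length = 2, mean = 10/2 ≈ 5.000
  cycle 1 → 0 → 1: weight = 18, length = 2, mean = 18/2 ≈ 9.000
Minimum mean = 2.000, attained e.g. along the cycle 1 → 1 with weight 2 and length 1. So λ(A) = 2/1 = 2.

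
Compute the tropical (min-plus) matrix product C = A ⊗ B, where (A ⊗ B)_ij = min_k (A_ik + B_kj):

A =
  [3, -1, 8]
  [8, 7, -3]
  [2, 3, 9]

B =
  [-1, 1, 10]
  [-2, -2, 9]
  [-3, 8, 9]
A ⊗ B =
  [-3, -3, 8]
  [-6, 5, 6]
  [1, 1, 12]

Apply the min-plus product entry-by-entry:
  C[0][0] = min over k of (A[0][0] + B[0][0] = 3 + -1 = 2, A[0][1] + B[1][0] = -1 + -2 = -3, A[0][2] + B[2][0] = 8 + -3 = 5) = -3 (attained at k = 1)
  C[0][1] = min over k of (A[0][0] + B[0][1] = 3 + 1 = 4, A[0][1] + B[1][1] = -1 + -2 = -3, A[0][2] + B[2][1] = 8 + 8 = 16) = -3 (attained at k = 1)
  C[0][2] = min over k of (A[0][0] + B[0][2] = 3 + 10 = 13, A[0][1] + B[1][2] = -1 + 9 = 8, A[0][2] + B[2][2] = 8 + 9 = 17) = 8 (attained at k = 1)
  C[1][0] = min over k of (A[1][0] + B[0][0] = 8 + -1 = 7, A[1][1] + B[1][0] = 7 + -2 = 5, A[1][2] + B[2][0] = -3 + -3 = -6) = -6 (attained at k = 2)
  C[1][1] = min over k of (A[1][0] + B[0][1] = 8 + 1 = 9, A[1][1] + B[1][1] = 7 + -2 = 5, A[1][2] + B[2][1] = -3 + 8 = 5) = 5 (attained at k = 1)
  C[1][2] = min over k of (A[1][0] + B[0][2] = 8 + 10 = 18, A[1][1] + B[1][2] = 7 + 9 = 16, A[1][2] + B[2][2] = -3 + 9 = 6) = 6 (attained at k = 2)
  C[2][0] = min over k of (A[2][0] + B[0][0] = 2 + -1 = 1, A[2][1] + B[1][0] = 3 + -2 = 1, A[2][2] + B[2][0] = 9 + -3 = 6) = 1 (attained at k = 0)
  C[2][1] = min over k of (A[2][0] + B[0][1] = 2 + 1 = 3, A[2][1] + B[1][1] = 3 + -2 = 1, A[2][2] + B[2][1] = 9 + 8 = 17) = 1 (attained at k = 1)
  C[2][2] = min over k of (A[2][0] + B[0][2] = 2 + 10 = 12, A[2][1] + B[1][2] = 3 + 9 = 12, A[2][2] + B[2][2] = 9 + 9 = 18) = 12 (attained at k = 0)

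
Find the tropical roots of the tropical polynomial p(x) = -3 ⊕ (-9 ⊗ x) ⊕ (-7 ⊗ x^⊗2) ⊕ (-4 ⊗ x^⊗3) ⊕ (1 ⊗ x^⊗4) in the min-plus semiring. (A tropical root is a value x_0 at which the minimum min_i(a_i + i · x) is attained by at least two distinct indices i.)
Roots: {-5, -3, -2, 6}

Each tropical root is a break point of the lower envelope of the lines y = a_i + i · x (there are 5 lines, with slopes 0, 1, ..., 4). Only the lines that attain the minimum somewhere contribute to roots; other lines are dominated. Here the surviving (envelope) indices are i = 4, i = 3, i = 2, i = 1, i = 0.
Intersections between consecutive envelope lines give the roots: for adjacent envelope indices i < j the intersection is x = (a_i − a_j) / (j − i). Reading off the sorted break points: {-5, -3, -2, 6}.
Verification: at each break x_0, at least two indices attain the minimum of min_i(a_i + i · x_0).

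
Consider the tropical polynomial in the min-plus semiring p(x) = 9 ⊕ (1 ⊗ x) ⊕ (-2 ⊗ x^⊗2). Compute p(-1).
p(-1) = -4

A tropical monomial a ⊗ x^⊗i evaluates to a + i · x. Evaluating each term at x = -1:
  Term 0 contributes 9 + 0 · -1 = 9
  Term 1 contributes 1 + 1 · -1 = 0
  Term 2 contributes -2 + 2 · -1 = -4
p(-1) = ⊕ of these = min[9, 0, -4] = -4.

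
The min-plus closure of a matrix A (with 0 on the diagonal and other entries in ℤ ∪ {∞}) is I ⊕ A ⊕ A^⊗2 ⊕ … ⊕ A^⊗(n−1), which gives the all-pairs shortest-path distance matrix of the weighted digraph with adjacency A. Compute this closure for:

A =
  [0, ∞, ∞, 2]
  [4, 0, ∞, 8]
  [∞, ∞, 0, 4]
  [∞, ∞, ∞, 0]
Closure =
  [0, ∞, ∞, 2]
  [4, 0, ∞, 6]
  [∞, ∞, 0, 4]
  [∞, ∞, ∞, 0]

This is the Floyd-Warshall all-pairs shortest-path computation. For each intermediate vertex k = 0, 1, …, 3, update dist[i][j] ← min(dist[i][j], dist[i][k] + dist[k][j]). The final matrix gives, for each (i, j), the minimum total weight of any directed path from i to j (possibly empty when i = j).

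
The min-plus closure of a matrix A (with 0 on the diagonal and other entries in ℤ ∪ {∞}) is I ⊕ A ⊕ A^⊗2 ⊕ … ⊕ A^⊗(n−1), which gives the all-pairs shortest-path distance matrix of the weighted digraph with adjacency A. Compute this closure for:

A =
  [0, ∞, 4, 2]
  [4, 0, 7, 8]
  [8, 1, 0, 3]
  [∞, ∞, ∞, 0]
Closure =
  [0, 5, 4, 2]
  [4, 0, 7, 6]
  [5, 1, 0, 3]
  [∞, ∞, ∞, 0]

This is the Floyd-Warshall all-pairs shortest-path computation. For each intermediate vertex k = 0, 1, …, 3, update dist[i][j] ← min(dist[i][j], dist[i][k] + dist[k][j]). The final matrix gives, for each (i, j), the minimum total weight of any directed path from i to j (possibly empty when i = j).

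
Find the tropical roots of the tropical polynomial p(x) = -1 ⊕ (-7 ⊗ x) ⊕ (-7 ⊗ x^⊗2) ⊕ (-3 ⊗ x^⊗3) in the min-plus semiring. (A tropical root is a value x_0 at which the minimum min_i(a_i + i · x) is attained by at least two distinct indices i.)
Roots: {-4, 0, 6}

Each tropical root is a break point of the lower envelope of the lines y = a_i + i · x (there are 4 lines, with slopes 0, 1, ..., 3). Only the lines that attain the minimum somewhere contribute to roots; other lines are dominated. Here the surviving (envelope) indices are i = 3, i = 2, i = 1, i = 0.
Intersections between consecutive envelope lines give the roots: for adjacent envelope indices i < j the intersection is x = (a_i − a_j) / (j − i). Reading off the sorted break points: {-4, 0, 6}.
Verification: at each break x_0, at least two indices attain the minimum of min_i(a_i + i · x_0).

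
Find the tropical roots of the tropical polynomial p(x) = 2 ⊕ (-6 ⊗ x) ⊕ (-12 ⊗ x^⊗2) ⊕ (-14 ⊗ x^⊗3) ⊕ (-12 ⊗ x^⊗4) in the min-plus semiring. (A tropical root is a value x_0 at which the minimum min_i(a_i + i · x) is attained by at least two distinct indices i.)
Roots: {-2, 2, 6, 8}

Each tropical root is a break point of the lower envelope of the lines y = a_i + i · x (there are 5 lines, with slopes 0, 1, ..., 4). Only the lines that attain the minimum somewhere contribute to roots; other lines are dominated. Here the surviving (envelope) indices are i = 4, i = 3, i = 2, i = 1, i = 0.
Intersections between consecutive envelope lines give the roots: for adjacent envelope indices i < j the intersection is x = (a_i − a_j) / (j − i). Reading off the sorted break points: {-2, 2, 6, 8}.
Verification: at each break x_0, at least two indices attain the minimum of min_i(a_i + i · x_0).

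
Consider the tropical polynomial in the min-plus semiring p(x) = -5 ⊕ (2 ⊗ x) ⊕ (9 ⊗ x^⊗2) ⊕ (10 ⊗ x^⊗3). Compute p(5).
p(5) = -5

A tropical monomial a ⊗ x^⊗i evaluates to a + i · x. Evaluating each term at x = 5:
  Term 0 contributes -5 + 0 · 5 = -5
  Term 1 contributes 2 + 1 · 5 = 7
  Term 2 contributes 9 + 2 · 5 = 19
  Term 3 contributes 10 + 3 · 5 = 25
p(5) = ⊕ of these = min[-5, 7, 19, 25] = -5.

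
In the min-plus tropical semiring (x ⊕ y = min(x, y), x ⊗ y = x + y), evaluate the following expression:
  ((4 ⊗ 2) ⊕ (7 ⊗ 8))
((4 ⊗ 2) ⊕ (7 ⊗ 8)) = 6

Expand innermost to outermost. Recall ⊕ takes the minimum of its arguments and ⊗ takes their sum. Working out the expression ((4 ⊗ 2) ⊕ (7 ⊗ 8)) gives 6.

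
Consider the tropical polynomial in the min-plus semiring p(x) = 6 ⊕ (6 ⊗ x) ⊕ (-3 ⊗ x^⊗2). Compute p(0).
p(0) = -3

A tropical monomial a ⊗ x^⊗i evaluates to a + i · x. Evaluating each term at x = 0:
  Term 0 contributes 6 + 0 · 0 = 6
  Term 1 contributes 6 + 1 · 0 = 6
  Term 2 contributes -3 + 2 · 0 = -3
p(0) = ⊕ of these = min[6, 6, -3] = -3.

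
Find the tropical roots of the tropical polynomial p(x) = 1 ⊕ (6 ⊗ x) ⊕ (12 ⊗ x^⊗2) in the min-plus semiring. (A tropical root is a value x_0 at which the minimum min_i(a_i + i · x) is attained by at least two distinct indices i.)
Roots: {-6, -5}

Each tropical root is a break point of the lower envelope of the lines y = a_i + i · x (there are 3 lines, with slopes 0, 1, ..., 2). Only the lines that attain the minimum somewhere contribute to roots; other lines are dominated. Here the surviving (envelope) indices are i = 2, i = 1, i = 0.
Intersections between consecutive envelope lines give the roots: for adjacent envelope indices i < j the intersection is x = (a_i − a_j) / (j − i). Reading off the sorted break points: {-6, -5}.
Verification: at each break x_0, at least two indices attain the minimum of min_i(a_i + i · x_0).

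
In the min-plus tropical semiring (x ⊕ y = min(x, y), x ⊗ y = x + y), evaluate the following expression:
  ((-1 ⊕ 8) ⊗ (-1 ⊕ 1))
((-1 ⊕ 8) ⊗ (-1 ⊕ 1)) = -2

Expand innermost to outermost. Recall ⊕ takes the minimum of its arguments and ⊗ takes their sum. Working out the expression ((-1 ⊕ 8) ⊗ (-1 ⊕ 1)) gives -2.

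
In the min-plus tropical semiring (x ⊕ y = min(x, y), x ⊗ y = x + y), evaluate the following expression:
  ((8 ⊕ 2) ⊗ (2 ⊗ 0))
((8 ⊕ 2) ⊗ (2 ⊗ 0)) = 4

Expand innermost to outermost. Recall ⊕ takes the minimum of its arguments and ⊗ takes their sum. Working out the expression ((8 ⊕ 2) ⊗ (2 ⊗ 0)) gives 4.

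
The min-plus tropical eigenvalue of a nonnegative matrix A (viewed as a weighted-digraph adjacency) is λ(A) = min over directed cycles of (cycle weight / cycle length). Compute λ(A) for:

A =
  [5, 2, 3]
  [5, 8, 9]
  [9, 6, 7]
λ(A) = 7/2

Enumerate directed cycles and compute their means (weight / length). Sample:
  cycle 0 → 0: weight = 5, length = 1, mean = 5/1 ≈ 5.000
  cycle 1 → 1: weight = 8, length = 1, mean = 8/1 ≈ 8.000
  cycle 2 → 2: weight = 7, length = 1, mean = 7/1 ≈ 7.000
  cycle 0 → 1 → 0: weight = 7, length = 2, mean = 7/2 ≈ 3.500
  cycle 0 → 2 → 0: weight = 12, length = 2, mean = 12/2 ≈ 6.000
  cycle 1 → 0 → 1: weight = 7, length = 2, mean = 7/2 ≈ 3.500
Minimum mean = 3.500, attained e.g. along the cycle 0 → 1 → 0 with weight 7 and length 2. So λ(A) = 7/2 = 7/2.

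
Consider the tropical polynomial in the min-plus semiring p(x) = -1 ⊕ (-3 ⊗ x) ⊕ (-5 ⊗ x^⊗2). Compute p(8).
p(8) = -1

A tropical monomial a ⊗ x^⊗i evaluates to a + i · x. Evaluating each term at x = 8:
  Term 0 contributes -1 + 0 · 8 = -1
  Term 1 contributes -3 + 1 · 8 = 5
  Term 2 contributes -5 + 2 · 8 = 11
p(8) = ⊕ of these = min[-1, 5, 11] = -1.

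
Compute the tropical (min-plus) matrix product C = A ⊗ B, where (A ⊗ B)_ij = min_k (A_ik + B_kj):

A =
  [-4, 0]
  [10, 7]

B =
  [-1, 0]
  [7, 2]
A ⊗ B =
  [-5, -4]
  [9, 9]

Apply the min-plus product entry-by-entry:
  C[0][0] = min over k of (A[0][0] + B[0][0] = -4 + -1 = -5, A[0][1] + B[1][0] = 0 + 7 = 7) = -5 (attained at k = 0)
  C[0][1] = min over k of (A[0][0] + B[0][1] = -4 + 0 = -4, A[0][1] + B[1][1] = 0 + 2 = 2) = -4 (attained at k = 0)
  C[1][0] = min over k of (A[1][0] + B[0][0] = 10 + -1 = 9, A[1][1] + B[1][0] = 7 + 7 = 14) = 9 (attained at k = 0)
  C[1][1] = min over k of (A[1][0] + B[0][1] = 10 + 0 = 10, A[1][1] + B[1][1] = 7 + 2 = 9) = 9 (attained at k = 1)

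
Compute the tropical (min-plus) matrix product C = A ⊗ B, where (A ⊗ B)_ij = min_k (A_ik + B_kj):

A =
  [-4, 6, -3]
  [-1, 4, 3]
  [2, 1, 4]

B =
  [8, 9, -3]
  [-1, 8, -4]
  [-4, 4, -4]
A ⊗ B =
  [-7, 1, -7]
  [-1, 7, -4]
  [0, 8, -3]

Apply the min-plus product entry-by-entry:
  C[0][0] = min over k of (A[0][0] + B[0][0] = -4 + 8 = 4, A[0][1] + B[1][0] = 6 + -1 = 5, A[0][2] + B[2][0] = -3 + -4 = -7) = -7 (attained at k = 2)
  C[0][1] = min over k of (A[0][0] + B[0][1] = -4 + 9 = 5, A[0][1] + B[1][1] = 6 + 8 = 14, A[0][2] + B[2][1] = -3 + 4 = 1) = 1 (attained at k = 2)
  C[0][2] = min over k of (A[0][0] + B[0][2] = -4 + -3 = -7, A[0][1] + B[1][2] = 6 + -4 = 2, A[0][2] + B[2][2] = -3 + -4 = -7) = -7 (attained at k = 0)
  C[1][0] = min over k of (A[1][0] + B[0][0] = -1 + 8 = 7, A[1][1] + B[1][0] = 4 + -1 = 3, A[1][2] + B[2][0] = 3 + -4 = -1) = -1 (attained at k = 2)
  C[1][1] = min over k of (A[1][0] + B[0][1] = -1 + 9 = 8, A[1][1] + B[1][1] = 4 + 8 = 12, A[1][2] + B[2][1] = 3 + 4 = 7) = 7 (attained at k = 2)
  C[1][2] = min over k of (A[1][0] + B[0][2] = -1 + -3 = -4, A[1][1] + B[1][2] = 4 + -4 = 0, A[1][2] + B[2][2] = 3 + -4 = -1) = -4 (attained at k = 0)
  C[2][0] = min over k of (A[2][0] + B[0][0] = 2 + 8 = 10, A[2][1] + B[1][0] = 1 + -1 = 0, A[2][2] + B[2][0] = 4 + -4 = 0) = 0 (attained at k = 1)
  C[2][1] = min over k of (A[2][0] + B[0][1] = 2 + 9 = 11, A[2][1] + B[1][1] = 1 + 8 = 9, A[2][2] + B[2][1] = 4 + 4 = 8) = 8 (attained at k = 2)
  C[2][2] = min over k of (A[2][0] + B[0][2] = 2 + -3 = -1, A[2][1] + B[1][2] = 1 + -4 = -3, A[2][2] + B[2][2] = 4 + -4 = 0) = -3 (attained at k = 1)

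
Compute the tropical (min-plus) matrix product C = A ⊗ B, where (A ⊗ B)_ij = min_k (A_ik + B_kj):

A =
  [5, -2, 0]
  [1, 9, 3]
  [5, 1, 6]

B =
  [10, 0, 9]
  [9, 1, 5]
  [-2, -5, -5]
A ⊗ B =
  [-2, -5, -5]
  [1, -2, -2]
  [4, 1, 1]

Apply the min-plus product entry-by-entry:
  C[0][0] = min over k of (A[0][0] + B[0][0] = 5 + 10 = 15, A[0][1] + B[1][0] = -2 + 9 = 7, A[0][2] + B[2][0] = 0 + -2 = -2) = -2 (attained at k = 2)
  C[0][1] = min over k of (A[0][0] + B[0][1] = 5 + 0 = 5, A[0][1] + B[1][1] = -2 + 1 = -1, A[0][2] + B[2][1] = 0 + -5 = -5) = -5 (attained at k = 2)
  C[0][2] = min over k of (A[0][0] + B[0][2] = 5 + 9 = 14, A[0][1] + B[1][2] = -2 + 5 = 3, A[0][2] + B[2][2] = 0 + -5 = -5) = -5 (attained at k = 2)
  C[1][0] = min over k of (A[1][0] + B[0][0] = 1 + 10 = 11, A[1][1] + B[1][0] = 9 + 9 = 18, A[1][2] + B[2][0] = 3 + -2 = 1) = 1 (attained at k = 2)
  C[1][1] = min over k of (A[1][0] + B[0][1] = 1 + 0 = 1, A[1][1] + B[1][1] = 9 + 1 = 10, A[1][2] + B[2][1] = 3 + -5 = -2) = -2 (attained at k = 2)
  C[1][2] = min over k of (A[1][0] + B[0][2] = 1 + 9 = 10, A[1][1] + B[1][2] = 9 + 5 = 14, A[1][2] + B[2][2] = 3 + -5 = -2) = -2 (attained at k = 2)
  C[2][0] = min over k of (A[2][0] + B[0][0] = 5 + 10 = 15, A[2][1] + B[1][0] = 1 + 9 = 10, A[2][2] + B[2][0] = 6 + -2 = 4) = 4 (attained at k = 2)
  C[2][1] = min over k of (A[2][0] + B[0][1] = 5 + 0 = 5, A[2][1] + B[1][1] = 1 + 1 = 2, A[2][2] + B[2][1] = 6 + -5 = 1) = 1 (attained at k = 2)
  C[2][2] = min over k of (A[2][0] + B[0][2] = 5 + 9 = 14, A[2][1] + B[1][2] = 1 + 5 = 6, A[2][2] + B[2][2] = 6 + -5 = 1) = 1 (attained at k = 2)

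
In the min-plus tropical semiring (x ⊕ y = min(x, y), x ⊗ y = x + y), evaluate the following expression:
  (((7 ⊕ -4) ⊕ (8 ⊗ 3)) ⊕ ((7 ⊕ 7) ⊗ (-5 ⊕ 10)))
(((7 ⊕ -4) ⊕ (8 ⊗ 3)) ⊕ ((7 ⊕ 7) ⊗ (-5 ⊕ 10))) = -4

Expand innermost to outermost. Recall ⊕ takes the minimum of its arguments and ⊗ takes their sum. Working out the expression (((7 ⊕ -4) ⊕ (8 ⊗ 3)) ⊕ ((7 ⊕ 7) ⊗ (-5 ⊕ 10))) gives -4.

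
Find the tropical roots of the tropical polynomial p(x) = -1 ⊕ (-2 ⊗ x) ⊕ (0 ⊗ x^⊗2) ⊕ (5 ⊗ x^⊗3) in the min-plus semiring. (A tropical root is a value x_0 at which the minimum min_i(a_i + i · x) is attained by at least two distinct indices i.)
Roots: {-5, -2, 1}

Each tropical root is a break point of the lower envelope of the lines y = a_i + i · x (there are 4 lines, with slopes 0, 1, ..., 3). Only the lines that attain the minimum somewhere contribute to roots; other lines are dominated. Here the surviving (envelope) indices are i = 3, i = 2, i = 1, i = 0.
Intersections between consecutive envelope lines give the roots: for adjacent envelope indices i < j the intersection is x = (a_i − a_j) / (j − i). Reading off the sorted break points: {-5, -2, 1}.
Verification: at each break x_0, at least two indices attain the minimum of min_i(a_i + i · x_0).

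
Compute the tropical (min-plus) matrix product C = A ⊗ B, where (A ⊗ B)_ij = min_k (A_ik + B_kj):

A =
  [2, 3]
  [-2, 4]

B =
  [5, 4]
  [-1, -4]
A ⊗ B =
  [2, -1]
  [3, 0]

Apply the min-plus product entry-by-entry:
  C[0][0] = min over k of (A[0][0] + B[0][0] = 2 + 5 = 7, A[0][1] + B[1][0] = 3 + -1 = 2) = 2 (attained at k = 1)
  C[0][1] = min over k of (A[0][0] + B[0][1] = 2 + 4 = 6, A[0][1] + B[1][1] = 3 + -4 = -1) = -1 (attained at k = 1)
  C[1][0] = min over k of (A[1][0] + B[0][0] = -2 + 5 = 3, A[1][1] + B[1][0] = 4 + -1 = 3) = 3 (attained at k = 0)
  C[1][1] = min over k of (A[1][0] + B[0][1] = -2 + 4 = 2, A[1][1] + B[1][1] = 4 + -4 = 0) = 0 (attained at k = 1)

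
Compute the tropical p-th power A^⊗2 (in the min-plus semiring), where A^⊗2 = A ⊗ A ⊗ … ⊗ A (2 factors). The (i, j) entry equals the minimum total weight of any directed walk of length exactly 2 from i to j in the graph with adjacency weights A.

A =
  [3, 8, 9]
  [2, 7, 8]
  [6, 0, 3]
A^⊗2 =
  [6, 9, 12]
  [5, 8, 11]
  [2, 3, 6]

Each entry (A^⊗2)_ij equals the minimum over all length-2 walks i = v_0 → v_1 → … → v_2 = j of Σ_t A[v_t][v_{t+1}]. For example, for (i, j) = (0, 2) we minimise over 3 possible intermediate vertex sequences; the minimum is 12, attained along the walk 0 → 0 → 2.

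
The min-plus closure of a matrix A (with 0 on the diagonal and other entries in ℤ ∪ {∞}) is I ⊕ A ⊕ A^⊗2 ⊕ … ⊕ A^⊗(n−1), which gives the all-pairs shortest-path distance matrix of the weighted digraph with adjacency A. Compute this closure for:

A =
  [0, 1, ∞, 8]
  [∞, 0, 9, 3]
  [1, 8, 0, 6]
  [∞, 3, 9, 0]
Closure =
  [0, 1, 10, 4]
  [10, 0, 9, 3]
  [1, 2, 0, 5]
  [10, 3, 9, 0]

This is the Floyd-Warshall all-pairs shortest-path computation. For each intermediate vertex k = 0, 1, …, 3, update dist[i][j] ← min(dist[i][j], dist[i][k] + dist[k][j]). The final matrix gives, for each (i, j), the minimum total weight of any directed path from i to j (possibly empty when i = j).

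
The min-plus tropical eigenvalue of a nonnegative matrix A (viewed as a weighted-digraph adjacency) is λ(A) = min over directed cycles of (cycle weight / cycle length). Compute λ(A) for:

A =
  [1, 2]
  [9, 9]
λ(A) = 1

Enumerate directed cycles and compute their means (weight / length). Sample:
  cycle 0 → 0: weight = 1, length = 1, mean = 1/1 ≈ 1.000
  cycle 1 → 1: weight = 9, length = 1, mean = 9/1 ≈ 9.000
  cycle 0 → 1 → 0: weight = 11, length = 2, mean = 11/2 ≈ 5.500
  cycle 1 → 0 → 1: weight = 11, length = 2, mean = 11/2 ≈ 5.500
Minimum mean = 1.000, attained e.g. along the cycle 0 → 0 with weight 1 and length 1. So λ(A) = 1/1 = 1.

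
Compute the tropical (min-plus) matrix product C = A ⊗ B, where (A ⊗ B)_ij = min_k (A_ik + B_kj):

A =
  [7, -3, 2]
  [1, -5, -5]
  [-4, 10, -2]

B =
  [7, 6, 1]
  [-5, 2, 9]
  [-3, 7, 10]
A ⊗ B =
  [-8, -1, 6]
  [-10, -3, 2]
  [-5, 2, -3]

Apply the min-plus product entry-by-entry:
  C[0][0] = min over k of (A[0][0] + B[0][0] = 7 + 7 = 14, A[0][1] + B[1][0] = -3 + -5 = -8, A[0][2] + B[2][0] = 2 + -3 = -1) = -8 (attained at k = 1)
  C[0][1] = min over k of (A[0][0] + B[0][1] = 7 + 6 = 13, A[0][1] + B[1][1] = -3 + 2 = -1, A[0][2] + B[2][1] = 2 + 7 = 9) = -1 (attained at k = 1)
  C[0][2] = min over k of (A[0][0] + B[0][2] = 7 + 1 = 8, A[0][1] + B[1][2] = -3 + 9 = 6, A[0][2] + B[2][2] = 2 + 10 = 12) = 6 (attained at k = 1)
  C[1][0] = min over k of (A[1][0] + B[0][0] = 1 + 7 = 8, A[1][1] + B[1][0] = -5 + -5 = -10, A[1][2] + B[2][0] = -5 + -3 = -8) = -10 (attained at k = 1)
  C[1][1] = min over k of (A[1][0] + B[0][1] = 1 + 6 = 7, A[1][1] + B[1][1] = -5 + 2 = -3, A[1][2] + B[2][1] = -5 + 7 = 2) = -3 (attained at k = 1)
  C[1][2] = min over k of (A[1][0] + B[0][2] = 1 + 1 = 2, A[1][1] + B[1][2] = -5 + 9 = 4, A[1][2] + B[2][2] = -5 + 10 = 5) = 2 (attained at k = 0)
  C[2][0] = min over k of (A[2][0] + B[0][0] = -4 + 7 = 3, A[2][1] + B[1][0] = 10 + -5 = 5, A[2][2] + B[2][0] = -2 + -3 = -5) = -5 (attained at k = 2)
  C[2][1] = min over k of (A[2][0] + B[0][1] = -4 + 6 = 2, A[2][1] + B[1][1] = 10 + 2 = 12, A[2][2] + B[2][1] = -2 + 7 = 5) = 2 (attained at k = 0)
  C[2][2] = min over k of (A[2][0] + B[0][2] = -4 + 1 = -3, A[2][1] + B[1][2] = 10 + 9 = 19, A[2][2] + B[2][2] = -2 + 10 = 8) = -3 (attained at k = 0)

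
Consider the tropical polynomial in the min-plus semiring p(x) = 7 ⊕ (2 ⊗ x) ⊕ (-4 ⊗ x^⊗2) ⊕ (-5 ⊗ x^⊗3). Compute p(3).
p(3) = 2

A tropical monomial a ⊗ x^⊗i evaluates to a + i · x. Evaluating each term at x = 3:
  Term 0 contributes 7 + 0 · 3 = 7
  Term 1 contributes 2 + 1 · 3 = 5
  Term 2 contributes -4 + 2 · 3 = 2
  Term 3 contributes -5 + 3 · 3 = 4
p(3) = ⊕ of these = min[7, 5, 2, 4] = 2.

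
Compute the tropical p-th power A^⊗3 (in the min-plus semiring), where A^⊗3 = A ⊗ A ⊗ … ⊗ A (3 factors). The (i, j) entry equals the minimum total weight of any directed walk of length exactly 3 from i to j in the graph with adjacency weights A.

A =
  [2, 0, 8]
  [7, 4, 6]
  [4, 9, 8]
A^⊗3 =
  [6, 4, 8]
  [11, 9, 13]
  [8, 6, 10]

Each entry (A^⊗3)_ij equals the minimum over all length-3 walks i = v_0 → v_1 → … → v_3 = j of Σ_t A[v_t][v_{t+1}]. For example, for (i, j) = (0, 2) we minimise over 9 possible intermediate vertex sequences; the minimum is 8, attained along the walk 0 → 0 → 1 → 2.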